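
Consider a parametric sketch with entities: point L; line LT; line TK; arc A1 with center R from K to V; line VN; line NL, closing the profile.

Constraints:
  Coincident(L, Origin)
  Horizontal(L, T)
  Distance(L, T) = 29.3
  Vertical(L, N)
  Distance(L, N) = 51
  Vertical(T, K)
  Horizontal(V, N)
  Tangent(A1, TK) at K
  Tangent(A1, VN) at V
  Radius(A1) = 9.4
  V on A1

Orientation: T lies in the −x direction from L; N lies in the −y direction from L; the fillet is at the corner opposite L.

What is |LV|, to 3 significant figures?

54.7

The virtual corner opposite L is at (-29.3, -51.0). Tangency of A1 to TK means the radius RK is perpendicular to TK and the tangent condition forces RV to be normal to VN, with radius 9.4, so the center R sits 9.4 in from both sides at R = (-19.9, -41.6). That places the tangent points at K = (-29.3, -41.6) on TK and V = (-19.9, -51.0) on VN. Then |LV| = |V − L| = 54.7.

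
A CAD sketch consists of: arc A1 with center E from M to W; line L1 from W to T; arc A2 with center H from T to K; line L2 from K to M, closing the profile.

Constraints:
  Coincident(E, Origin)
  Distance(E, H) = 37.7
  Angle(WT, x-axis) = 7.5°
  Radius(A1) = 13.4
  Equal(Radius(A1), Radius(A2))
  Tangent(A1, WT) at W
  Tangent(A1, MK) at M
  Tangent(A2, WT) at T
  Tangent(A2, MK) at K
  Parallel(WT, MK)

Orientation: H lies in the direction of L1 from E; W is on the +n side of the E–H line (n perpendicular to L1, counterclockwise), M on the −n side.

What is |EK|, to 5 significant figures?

40.011

The slot axis is L1's direction at 7.5°, so u = (cos 7.5°, sin 7.5°) = (0.99144, 0.13053) and n = (−sin 7.5°, cos 7.5°) = (-0.13053, 0.99144). E is at the origin and H lies 37.7 along u from E, so H = 37.7·u = (37.377, 4.9208). Tangency of A1 to both parallel lines with radius 13.4 puts W and M at E ± 13.4·n: W = (-1.7491, 13.285), M = (1.7491, -13.285). Equal radii place T and K the same way about H: T = H + 13.4·n = (35.628, 18.206), K = H − 13.4·n = (39.127, -8.3645). Then |EK| = |K − E| = 40.011.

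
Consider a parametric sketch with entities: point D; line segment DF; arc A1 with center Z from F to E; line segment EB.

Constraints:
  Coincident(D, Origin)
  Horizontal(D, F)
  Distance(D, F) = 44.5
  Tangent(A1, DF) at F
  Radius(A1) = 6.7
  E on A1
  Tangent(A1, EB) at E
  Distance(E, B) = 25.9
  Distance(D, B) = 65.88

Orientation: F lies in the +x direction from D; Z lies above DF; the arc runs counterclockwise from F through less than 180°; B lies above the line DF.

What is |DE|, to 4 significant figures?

51.06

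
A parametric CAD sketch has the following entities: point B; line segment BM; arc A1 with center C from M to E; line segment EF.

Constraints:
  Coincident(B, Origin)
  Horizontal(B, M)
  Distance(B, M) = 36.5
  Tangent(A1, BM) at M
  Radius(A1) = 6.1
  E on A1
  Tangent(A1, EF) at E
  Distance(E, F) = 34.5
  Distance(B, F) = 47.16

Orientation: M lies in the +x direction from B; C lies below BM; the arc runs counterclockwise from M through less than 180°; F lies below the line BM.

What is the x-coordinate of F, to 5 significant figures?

25.816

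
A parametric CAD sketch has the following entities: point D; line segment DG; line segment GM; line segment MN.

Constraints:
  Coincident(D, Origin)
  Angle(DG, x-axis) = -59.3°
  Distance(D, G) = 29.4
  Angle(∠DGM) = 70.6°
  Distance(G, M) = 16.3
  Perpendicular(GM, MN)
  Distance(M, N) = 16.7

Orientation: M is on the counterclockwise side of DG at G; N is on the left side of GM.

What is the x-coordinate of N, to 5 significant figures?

12.654

∠DGM = 70.6°, so GM runs at -59.3° + (180° − 70.6°) = 50.100° from the x-axis; with |GM| = 16.3, M = G + 16.3·(cos 50.100°, sin 50.100°) = (25.466, -12.775). GM is perpendicular to MN; with |MN| = 16.7 on the left of GM, N = M + 16.7·(-0.76717, 0.64145) = (12.654, -2.0627). So N.x = 12.654.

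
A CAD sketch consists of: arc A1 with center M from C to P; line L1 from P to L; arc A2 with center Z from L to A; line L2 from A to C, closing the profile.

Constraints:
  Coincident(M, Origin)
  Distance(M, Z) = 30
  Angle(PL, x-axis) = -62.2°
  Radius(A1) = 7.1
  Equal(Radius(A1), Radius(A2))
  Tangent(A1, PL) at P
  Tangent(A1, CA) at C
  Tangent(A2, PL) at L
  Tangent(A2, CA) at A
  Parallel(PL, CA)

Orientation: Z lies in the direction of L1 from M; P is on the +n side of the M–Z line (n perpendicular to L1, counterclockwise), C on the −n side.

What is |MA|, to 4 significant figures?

30.83

The slot axis is L1's direction at -62.2°, so u = (cos -62.2°, sin -62.2°) = (0.4664, -0.8846) and n = (−sin -62.2°, cos -62.2°) = (0.8846, 0.4664). M is at the origin and Z lies 30.0 along u from M, so Z = 30.0·u = (13.99, -26.54). Tangency of A1 to both parallel lines with radius 7.1 puts P and C at M ± 7.1·n: P = (6.281, 3.311), C = (-6.281, -3.311). Equal radii place L and A the same way about Z: L = Z + 7.1·n = (20.27, -23.23), A = Z − 7.1·n = (7.711, -29.85). Then |MA| = |A − M| = 30.83.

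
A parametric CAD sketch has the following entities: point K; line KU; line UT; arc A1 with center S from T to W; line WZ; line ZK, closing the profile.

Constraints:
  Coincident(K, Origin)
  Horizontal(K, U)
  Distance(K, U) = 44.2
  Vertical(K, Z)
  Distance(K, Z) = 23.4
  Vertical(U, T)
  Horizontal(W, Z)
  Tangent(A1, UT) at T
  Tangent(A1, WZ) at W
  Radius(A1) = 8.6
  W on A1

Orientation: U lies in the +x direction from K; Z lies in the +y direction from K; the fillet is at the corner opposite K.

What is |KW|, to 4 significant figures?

42.60

The virtual corner opposite K is at (44.20, 23.40). A1 meets UT tangentially, so ST is at right angles to UT and A1 meets WZ tangentially, so SW is at right angles to WZ, with radius 8.6, so the center S sits 8.6 in from both sides at S = (35.60, 14.80). That places the tangent points at T = (44.20, 14.80) on UT and W = (35.60, 23.40) on WZ. Then |KW| = |W − K| = 42.60.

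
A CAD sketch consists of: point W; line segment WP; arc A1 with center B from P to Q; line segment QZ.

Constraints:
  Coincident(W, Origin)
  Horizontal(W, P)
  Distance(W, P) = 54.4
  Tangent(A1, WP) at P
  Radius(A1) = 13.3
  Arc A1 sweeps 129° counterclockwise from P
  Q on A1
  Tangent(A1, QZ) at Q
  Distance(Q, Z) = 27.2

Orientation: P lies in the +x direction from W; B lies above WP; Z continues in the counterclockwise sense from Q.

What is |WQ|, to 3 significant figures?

68.3

W is at the origin; WP is horizontal with |WP| = 54.4 and P on the +x side, so P = (54.4, 0.00). The tangent condition forces BP to be normal to WP, so B = P + (0, 13.3) = (54.4, 13.3). On A1, P sits at bearing -90° from B; a 129° counterclockwise sweep puts Q at bearing 39°, so Q = B + 13.3·(cos 39°, sin 39°) = (64.7, 21.7). Then |WQ| = |Q − W| = 68.3.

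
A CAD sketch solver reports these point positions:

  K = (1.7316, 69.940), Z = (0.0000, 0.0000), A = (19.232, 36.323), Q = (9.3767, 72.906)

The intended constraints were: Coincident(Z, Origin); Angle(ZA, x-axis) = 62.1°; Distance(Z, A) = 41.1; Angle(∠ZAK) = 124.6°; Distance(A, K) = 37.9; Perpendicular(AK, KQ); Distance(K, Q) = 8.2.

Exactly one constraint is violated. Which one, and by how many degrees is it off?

Perpendicular(AK, KQ) — off by 6.30°.

Z = (0.00, 0.00) ✓; ZA at 62.10° ✓; |ZA| = 41.10 ✓; ∠ZAK = 124.6° ✓; |AK| = 37.90 ✓; ∠(AK, KQ) = 96.30° ✗; |KQ| = 8.200 ✓.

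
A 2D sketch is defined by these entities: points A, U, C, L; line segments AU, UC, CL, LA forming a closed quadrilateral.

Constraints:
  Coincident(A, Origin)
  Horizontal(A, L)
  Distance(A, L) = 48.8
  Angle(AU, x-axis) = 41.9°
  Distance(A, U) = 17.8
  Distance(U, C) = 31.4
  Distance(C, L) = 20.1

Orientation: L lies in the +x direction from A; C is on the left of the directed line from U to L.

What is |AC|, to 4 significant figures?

47.86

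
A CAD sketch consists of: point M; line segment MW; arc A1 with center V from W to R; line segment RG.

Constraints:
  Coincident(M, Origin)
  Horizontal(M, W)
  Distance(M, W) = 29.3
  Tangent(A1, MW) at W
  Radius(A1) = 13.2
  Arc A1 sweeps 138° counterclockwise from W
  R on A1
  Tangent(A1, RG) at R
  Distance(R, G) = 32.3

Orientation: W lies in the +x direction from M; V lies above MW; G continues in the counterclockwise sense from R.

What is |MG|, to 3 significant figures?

46.8

On A1, W sits at bearing -90° from V; a 138° counterclockwise sweep puts R at bearing 48°, so R = V + 13.2·(cos 48°, sin 48°) = (38.1, 23.0). The tangent condition forces VR to be normal to RG, so RG runs along (−sin 48°, cos 48°); with |RG| = 32.3, G = (14.1, 44.6). Then |MG| = |G − M| = 46.8.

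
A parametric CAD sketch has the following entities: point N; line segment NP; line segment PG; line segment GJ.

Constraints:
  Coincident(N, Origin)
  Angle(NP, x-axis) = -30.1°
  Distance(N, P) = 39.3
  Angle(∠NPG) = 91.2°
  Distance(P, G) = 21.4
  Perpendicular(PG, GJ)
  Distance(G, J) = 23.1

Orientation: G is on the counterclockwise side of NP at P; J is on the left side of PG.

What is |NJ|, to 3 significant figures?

27.5

∠NPG = 91.2°, so PG runs at -30.1° + (180° − 91.2°) = 58.7° from the x-axis; with |PG| = 21.4, G = P + 21.4·(cos 58.7°, sin 58.7°) = (45.1, -1.42). PG is perpendicular to GJ; with |GJ| = 23.1 on the left of PG, J = G + 23.1·(-0.854, 0.520) = (25.4, 10.6). Then |NJ| = |J − N| = 27.5.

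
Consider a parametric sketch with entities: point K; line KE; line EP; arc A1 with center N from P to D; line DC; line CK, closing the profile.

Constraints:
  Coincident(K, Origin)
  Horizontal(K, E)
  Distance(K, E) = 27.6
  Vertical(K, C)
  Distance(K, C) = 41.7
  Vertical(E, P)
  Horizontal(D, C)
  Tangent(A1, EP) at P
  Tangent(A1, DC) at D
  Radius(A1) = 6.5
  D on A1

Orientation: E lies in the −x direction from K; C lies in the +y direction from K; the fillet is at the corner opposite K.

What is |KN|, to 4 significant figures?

41.04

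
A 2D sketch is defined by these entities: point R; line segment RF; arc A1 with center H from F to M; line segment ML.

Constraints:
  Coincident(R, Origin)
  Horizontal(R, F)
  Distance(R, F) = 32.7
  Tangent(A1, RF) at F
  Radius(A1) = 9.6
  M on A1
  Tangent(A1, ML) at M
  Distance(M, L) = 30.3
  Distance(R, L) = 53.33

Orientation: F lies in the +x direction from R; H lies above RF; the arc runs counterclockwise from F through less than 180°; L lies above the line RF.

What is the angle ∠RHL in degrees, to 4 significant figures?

108.1°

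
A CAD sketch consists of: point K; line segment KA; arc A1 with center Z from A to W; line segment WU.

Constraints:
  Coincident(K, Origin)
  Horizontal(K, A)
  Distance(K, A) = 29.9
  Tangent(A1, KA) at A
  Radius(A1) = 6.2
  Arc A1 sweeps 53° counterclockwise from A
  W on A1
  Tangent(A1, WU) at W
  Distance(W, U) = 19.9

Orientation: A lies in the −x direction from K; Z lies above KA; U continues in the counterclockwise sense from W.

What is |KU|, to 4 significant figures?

22.48

K is at the origin; KA is horizontal with |KA| = 29.9 and A on the −x side, so A = (-29.90, 0.000). A1 meets KA tangentially, so ZA is at right angles to KA, so Z = A + (0, 6.2) = (-29.90, 6.200). On A1, A sits at bearing -90° from Z; a 53° counterclockwise sweep puts W at bearing -37°, so W = Z + 6.2·(cos -37°, sin -37°) = (-24.95, 2.469). A1 meets WU tangentially, so ZW is at right angles to WU, so WU runs along (−sin -37°, cos -37°); with |WU| = 19.9, U = (-12.97, 18.36). Then |KU| = |U − K| = 22.48.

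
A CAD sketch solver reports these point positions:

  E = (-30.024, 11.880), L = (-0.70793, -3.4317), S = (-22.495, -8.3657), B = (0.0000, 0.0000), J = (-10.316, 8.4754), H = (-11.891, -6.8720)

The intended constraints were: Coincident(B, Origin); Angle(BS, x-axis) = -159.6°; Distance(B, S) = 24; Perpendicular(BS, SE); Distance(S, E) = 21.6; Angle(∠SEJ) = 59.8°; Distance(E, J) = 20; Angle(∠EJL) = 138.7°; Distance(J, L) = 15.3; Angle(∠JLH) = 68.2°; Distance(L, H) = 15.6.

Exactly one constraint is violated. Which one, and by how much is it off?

Distance(L, H) = 15.6 — off by 3.90.

B = (0.00, 0.00) ✓; BS at -159.6° ✓; |BS| = 24.00 ✓; ∠(BS, SE) = 90.00° ✓; |SE| = 21.60 ✓; ∠SEJ = 59.80° ✓; |EJ| = 20.00 ✓; ∠EJL = 138.7° ✓; |JL| = 15.30 ✓; ∠JLH = 68.20° ✓; |LH| = 11.70 ✗.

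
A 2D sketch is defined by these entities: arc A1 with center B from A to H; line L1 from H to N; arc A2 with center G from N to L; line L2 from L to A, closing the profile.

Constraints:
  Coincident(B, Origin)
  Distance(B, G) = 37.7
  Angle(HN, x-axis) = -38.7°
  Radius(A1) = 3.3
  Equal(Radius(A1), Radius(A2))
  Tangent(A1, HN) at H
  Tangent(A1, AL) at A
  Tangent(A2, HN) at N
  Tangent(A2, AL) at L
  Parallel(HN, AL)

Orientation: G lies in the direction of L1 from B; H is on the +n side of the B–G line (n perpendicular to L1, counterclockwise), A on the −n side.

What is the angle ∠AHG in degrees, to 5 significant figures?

84.997°

The slot axis is L1's direction at -38.7°, so u = (cos -38.7°, sin -38.7°) = (0.78043, -0.62524) and n = (−sin -38.7°, cos -38.7°) = (0.62524, 0.78043). B is at the origin and G lies 37.7 along u from B, so G = 37.7·u = (29.422, -23.572). Tangency of A1 to both parallel lines with radius 3.3 puts H and A at B ± 3.3·n: H = (2.0633, 2.5754), A = (-2.0633, -2.5754). Then cos ∠AHG = HA·HG / (|HA||HG|), giving 84.997°.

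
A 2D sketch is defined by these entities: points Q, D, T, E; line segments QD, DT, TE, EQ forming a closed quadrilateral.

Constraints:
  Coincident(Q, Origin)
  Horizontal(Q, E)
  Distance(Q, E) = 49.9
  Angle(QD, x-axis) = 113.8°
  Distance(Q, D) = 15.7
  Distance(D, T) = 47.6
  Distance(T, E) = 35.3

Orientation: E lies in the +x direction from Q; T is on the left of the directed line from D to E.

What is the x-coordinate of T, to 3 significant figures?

37.5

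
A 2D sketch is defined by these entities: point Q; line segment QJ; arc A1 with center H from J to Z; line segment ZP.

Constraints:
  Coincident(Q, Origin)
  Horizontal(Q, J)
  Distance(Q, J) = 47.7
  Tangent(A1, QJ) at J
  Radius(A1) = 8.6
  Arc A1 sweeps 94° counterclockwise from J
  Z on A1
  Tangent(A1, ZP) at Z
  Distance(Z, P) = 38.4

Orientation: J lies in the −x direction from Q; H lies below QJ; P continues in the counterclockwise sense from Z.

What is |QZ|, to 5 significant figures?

57.026

Q is at the origin; Q and J share the same y with |QJ| = 47.7 and J on the −x side, so J = (-47.700, 0.0000). Since A1 is tangent to QJ there, HJ ⟂ QJ, so H = J + (0, -8.6) = (-47.700, -8.6000). On A1, J sits at bearing 90° from H; a 94° counterclockwise sweep puts Z at bearing 184°, so Z = H + 8.6·(cos 184°, sin 184°) = (-56.279, -9.1999). Then |QZ| = |Z − Q| = 57.026.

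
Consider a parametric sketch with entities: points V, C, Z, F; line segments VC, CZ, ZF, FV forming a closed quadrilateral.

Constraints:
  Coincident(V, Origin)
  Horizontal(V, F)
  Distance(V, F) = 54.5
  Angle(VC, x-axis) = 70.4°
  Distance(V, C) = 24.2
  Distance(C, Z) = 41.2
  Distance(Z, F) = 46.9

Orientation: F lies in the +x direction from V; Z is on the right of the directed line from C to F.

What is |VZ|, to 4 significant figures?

21.49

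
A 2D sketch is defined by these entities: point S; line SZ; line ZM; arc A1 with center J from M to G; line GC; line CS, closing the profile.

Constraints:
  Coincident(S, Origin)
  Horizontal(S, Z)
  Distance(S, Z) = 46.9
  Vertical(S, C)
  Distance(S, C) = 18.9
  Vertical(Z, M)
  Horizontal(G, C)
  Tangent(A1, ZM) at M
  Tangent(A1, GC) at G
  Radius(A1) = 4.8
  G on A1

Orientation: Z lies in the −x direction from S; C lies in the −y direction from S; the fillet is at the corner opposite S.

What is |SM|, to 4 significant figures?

48.97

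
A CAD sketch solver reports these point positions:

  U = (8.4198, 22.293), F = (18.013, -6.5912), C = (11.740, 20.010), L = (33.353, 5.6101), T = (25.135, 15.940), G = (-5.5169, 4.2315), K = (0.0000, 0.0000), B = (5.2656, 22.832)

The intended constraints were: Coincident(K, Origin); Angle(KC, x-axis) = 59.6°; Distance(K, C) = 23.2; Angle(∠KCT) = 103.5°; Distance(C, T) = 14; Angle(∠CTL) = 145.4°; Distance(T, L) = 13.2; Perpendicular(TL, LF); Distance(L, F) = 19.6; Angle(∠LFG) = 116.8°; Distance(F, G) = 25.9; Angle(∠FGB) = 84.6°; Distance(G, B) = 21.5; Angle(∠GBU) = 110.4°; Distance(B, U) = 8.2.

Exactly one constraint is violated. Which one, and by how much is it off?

Distance(B, U) = 8.2 — off by 5.00.

K = (0.00, 0.00) ✓; KC at 59.60° ✓; |KC| = 23.20 ✓; ∠KCT = 103.5° ✓; |CT| = 14.00 ✓; ∠CTL = 145.4° ✓; |TL| = 13.20 ✓; ∠(TL, LF) = 90.01° ✓; |LF| = 19.60 ✓; ∠LFG = 116.8° ✓; |FG| = 25.90 ✓; ∠FGB = 84.60° ✓; |GB| = 21.50 ✓; ∠GBU = 110.4° ✓; |BU| = 3.200 ✗.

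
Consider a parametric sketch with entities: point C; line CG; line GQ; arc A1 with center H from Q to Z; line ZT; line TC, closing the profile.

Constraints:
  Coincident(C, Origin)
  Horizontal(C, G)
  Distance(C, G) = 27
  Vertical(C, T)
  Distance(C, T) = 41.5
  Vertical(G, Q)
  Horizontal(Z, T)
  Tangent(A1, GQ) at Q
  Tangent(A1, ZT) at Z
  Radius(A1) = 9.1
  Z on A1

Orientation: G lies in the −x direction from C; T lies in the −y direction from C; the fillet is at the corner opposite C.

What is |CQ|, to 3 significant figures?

42.2

C is at the origin; CG is horizontal with |CG| = 27.0 and G on the −x side, so G = (-27.0, 0.00). C and T share the same x with |CT| = 41.5 and T on the −y side, so T = (0.00, -41.5). The virtual corner opposite C is at (-27.0, -41.5). Tangency of A1 to GQ means the radius HQ is perpendicular to GQ and tangency of A1 to ZT means the radius HZ is perpendicular to ZT, with radius 9.1, so the center H sits 9.1 in from both sides at H = (-17.9, -32.4). That places the tangent points at Q = (-27.0, -32.4) on GQ and Z = (-17.9, -41.5) on ZT. Then |CQ| = |Q − C| = 42.2.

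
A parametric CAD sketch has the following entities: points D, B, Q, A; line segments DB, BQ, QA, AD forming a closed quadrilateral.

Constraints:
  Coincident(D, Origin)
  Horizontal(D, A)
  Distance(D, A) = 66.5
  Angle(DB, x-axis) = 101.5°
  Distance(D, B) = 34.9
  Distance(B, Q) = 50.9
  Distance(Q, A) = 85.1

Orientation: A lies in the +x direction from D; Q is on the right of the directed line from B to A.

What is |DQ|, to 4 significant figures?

23.23

Checks: |BQ| = 50.90 ✓; |QA| = 85.10 ✓.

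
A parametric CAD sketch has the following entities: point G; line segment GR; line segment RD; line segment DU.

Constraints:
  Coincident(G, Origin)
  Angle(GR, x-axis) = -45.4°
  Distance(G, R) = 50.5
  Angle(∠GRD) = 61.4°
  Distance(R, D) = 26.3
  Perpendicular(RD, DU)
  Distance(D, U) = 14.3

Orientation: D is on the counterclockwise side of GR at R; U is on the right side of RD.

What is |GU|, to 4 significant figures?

58.68

∠GRD = 61.4°, so RD runs at -45.4° + (180° − 61.4°) = 73.20° from the x-axis; with |RD| = 26.3, D = R + 26.3·(cos 73.20°, sin 73.20°) = (43.06, -10.78). RD ⟂ DU; with |DU| = 14.3 on the right of RD, U = D + 14.3·(0.9573, -0.2890) = (56.75, -14.91). Then |GU| = |U − G| = 58.68.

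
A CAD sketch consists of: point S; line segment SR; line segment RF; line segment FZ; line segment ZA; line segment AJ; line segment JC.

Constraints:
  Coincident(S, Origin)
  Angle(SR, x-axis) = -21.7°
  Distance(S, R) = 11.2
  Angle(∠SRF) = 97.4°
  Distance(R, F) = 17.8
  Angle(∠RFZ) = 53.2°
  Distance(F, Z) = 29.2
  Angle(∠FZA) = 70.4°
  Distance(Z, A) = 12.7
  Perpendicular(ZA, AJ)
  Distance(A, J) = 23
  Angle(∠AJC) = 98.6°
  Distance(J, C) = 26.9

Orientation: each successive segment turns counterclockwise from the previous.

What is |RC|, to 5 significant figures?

36.480

S is at the origin; SR runs at -21.7° with length 11.2, so R = (10.406, -4.1412). ∠SRF = 97.4° gives RF at 60.900° from the x-axis; with |RF| = 17.8, F = (19.063, 11.412). ∠RFZ = 53.2° gives FZ at -172.30° from the x-axis; with |FZ| = 29.2, Z = (-9.8737, 7.4996). ∠FZA = 70.4° gives ZA at -62.700° from the x-axis; with |ZA| = 12.7, A = (-4.0488, -3.7859). The perpendicularity gives AJ at right angles to ZA, so AJ runs at 27.300°; with |AJ| = 23.0, J = (16.389, 6.7631). ∠AJC = 98.6° gives JC at 108.70° from the x-axis; with |JC| = 26.9, C = (7.7649, 32.243). Then |RC| = |C − R| = 36.480.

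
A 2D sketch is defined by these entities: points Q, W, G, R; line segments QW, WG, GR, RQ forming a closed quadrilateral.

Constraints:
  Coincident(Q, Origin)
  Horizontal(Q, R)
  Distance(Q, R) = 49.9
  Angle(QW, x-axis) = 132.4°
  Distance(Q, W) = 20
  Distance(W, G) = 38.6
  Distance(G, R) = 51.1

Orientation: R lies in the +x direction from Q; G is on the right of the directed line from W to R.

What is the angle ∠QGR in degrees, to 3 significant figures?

75.1°

Checks: |WG| = 38.60 ✓; |GR| = 51.10 ✓.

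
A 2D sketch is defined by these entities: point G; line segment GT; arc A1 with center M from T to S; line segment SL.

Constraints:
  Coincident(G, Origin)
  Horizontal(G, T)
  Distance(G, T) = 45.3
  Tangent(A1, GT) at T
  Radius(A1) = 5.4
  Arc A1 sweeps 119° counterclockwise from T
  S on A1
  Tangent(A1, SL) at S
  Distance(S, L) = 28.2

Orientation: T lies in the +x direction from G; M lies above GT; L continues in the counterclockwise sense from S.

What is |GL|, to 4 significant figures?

48.88

G is at the origin; GT is horizontal with |GT| = 45.3 and T on the +x side, so T = (45.30, 0.000). A1 meets GT tangentially, so MT is at right angles to GT, so M = T + (0, 5.4) = (45.30, 5.400). On A1, T sits at bearing -90° from M; a 119° counterclockwise sweep puts S at bearing 29°, so S = M + 5.4·(cos 29°, sin 29°) = (50.02, 8.018). Since A1 is tangent to SL there, MS ⟂ SL, so SL runs along (−sin 29°, cos 29°); with |SL| = 28.2, L = (36.35, 32.68). Then |GL| = |L − G| = 48.88.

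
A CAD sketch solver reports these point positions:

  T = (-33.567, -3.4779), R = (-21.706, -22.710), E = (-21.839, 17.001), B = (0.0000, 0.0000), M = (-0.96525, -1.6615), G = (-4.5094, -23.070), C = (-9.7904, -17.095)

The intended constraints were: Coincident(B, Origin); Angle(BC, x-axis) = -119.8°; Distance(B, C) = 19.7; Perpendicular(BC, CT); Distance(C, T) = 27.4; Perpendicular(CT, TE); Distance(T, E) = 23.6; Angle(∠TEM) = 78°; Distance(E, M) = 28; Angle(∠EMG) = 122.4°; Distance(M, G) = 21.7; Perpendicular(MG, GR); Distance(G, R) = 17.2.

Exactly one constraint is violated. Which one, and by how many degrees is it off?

Perpendicular(MG, GR) — off by 8.20°.

B = (0.00, 0.00) ✓; BC at -119.8° ✓; |BC| = 19.70 ✓; ∠(BC, CT) = 90.00° ✓; |CT| = 27.40 ✓; ∠(CT, TE) = 90.00° ✓; |TE| = 23.60 ✓; ∠TEM = 78.00° ✓; |EM| = 28.00 ✓; ∠EMG = 122.4° ✓; |MG| = 21.70 ✓; ∠(MG, GR) = 81.80° ✗; |GR| = 17.20 ✓.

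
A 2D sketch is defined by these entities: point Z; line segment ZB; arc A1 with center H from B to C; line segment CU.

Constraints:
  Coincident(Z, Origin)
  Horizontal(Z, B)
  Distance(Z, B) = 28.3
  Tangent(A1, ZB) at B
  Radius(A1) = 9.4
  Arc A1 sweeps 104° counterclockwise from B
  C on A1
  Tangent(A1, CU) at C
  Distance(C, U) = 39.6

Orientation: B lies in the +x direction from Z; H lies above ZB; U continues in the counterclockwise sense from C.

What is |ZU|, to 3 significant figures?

57.3

On A1, B sits at bearing -90° from H; a 104° counterclockwise sweep puts C at bearing 14°, so C = H + 9.4·(cos 14°, sin 14°) = (37.4, 11.7). A1 meets CU tangentially, so HC is at right angles to CU, so CU runs along (−sin 14°, cos 14°); with |CU| = 39.6, U = (27.8, 50.1). Then |ZU| = |U − Z| = 57.3.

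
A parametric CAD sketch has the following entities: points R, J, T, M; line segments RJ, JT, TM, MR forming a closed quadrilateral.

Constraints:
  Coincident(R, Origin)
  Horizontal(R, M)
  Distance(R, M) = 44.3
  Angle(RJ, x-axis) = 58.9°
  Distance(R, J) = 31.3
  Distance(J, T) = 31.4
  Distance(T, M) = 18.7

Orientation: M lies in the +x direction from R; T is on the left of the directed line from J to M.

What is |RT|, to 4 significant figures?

50.04

R is at the origin; RM is horizontal with |RM| = 44.3 and M in +x, so M = (44.3, 0). RJ runs at 58.9° with |RJ| = 31.3, so J = (16.17, 26.80). T is determined by |JT| = 31.4 and |TM| = 18.7 together: it lies at the intersection of circle(J, 31.4) and circle(M, 18.7). With |JM| = 38.86, the foot of the radical line on JM is 27.62 from J and the perpendicular offset is √(31.4² − 27.62²) = 14.94. Taking the left-of-JM solution: T = (46.47, 18.57).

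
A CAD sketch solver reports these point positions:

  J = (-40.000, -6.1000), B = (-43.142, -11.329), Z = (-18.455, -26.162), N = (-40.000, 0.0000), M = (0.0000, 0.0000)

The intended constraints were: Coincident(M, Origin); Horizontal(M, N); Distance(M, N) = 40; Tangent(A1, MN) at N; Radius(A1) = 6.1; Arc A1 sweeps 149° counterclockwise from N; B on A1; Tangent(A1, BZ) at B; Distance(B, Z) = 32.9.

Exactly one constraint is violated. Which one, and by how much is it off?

Distance(B, Z) = 32.9 — off by 4.10.

M = (0.00, 0.00) ✓; M.y = 0.00, N.y = 0.00 ✓; |MN| = 40.00 ✓; ∠(JN, NM) = 90.00° ✓; |JN| = 6.100 ✓; bearing(J→B) − bearing(J→N) = 149.0° ✓; |JB| = 6.100 ✓; ∠(JB, BZ) = 90.00° ✓; |BZ| = 28.80 ✗.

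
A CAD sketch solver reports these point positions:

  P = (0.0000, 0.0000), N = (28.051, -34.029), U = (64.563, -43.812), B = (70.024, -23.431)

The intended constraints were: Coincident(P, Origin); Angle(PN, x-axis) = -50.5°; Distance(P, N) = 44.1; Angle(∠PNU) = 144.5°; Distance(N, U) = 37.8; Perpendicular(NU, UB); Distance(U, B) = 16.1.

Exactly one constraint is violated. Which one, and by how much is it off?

Distance(U, B) = 16.1 — off by 5.00.

P = (0.00, 0.00) ✓; PN at -50.50° ✓; |PN| = 44.10 ✓; ∠PNU = 144.5° ✓; |NU| = 37.80 ✓; ∠(NU, UB) = 90.00° ✓; |UB| = 21.10 ✗.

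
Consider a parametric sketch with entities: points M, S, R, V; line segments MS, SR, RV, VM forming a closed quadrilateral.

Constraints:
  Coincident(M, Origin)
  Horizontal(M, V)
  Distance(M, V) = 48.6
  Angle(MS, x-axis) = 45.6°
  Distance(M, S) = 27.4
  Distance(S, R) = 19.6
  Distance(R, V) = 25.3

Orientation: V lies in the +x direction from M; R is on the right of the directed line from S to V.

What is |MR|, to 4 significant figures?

23.31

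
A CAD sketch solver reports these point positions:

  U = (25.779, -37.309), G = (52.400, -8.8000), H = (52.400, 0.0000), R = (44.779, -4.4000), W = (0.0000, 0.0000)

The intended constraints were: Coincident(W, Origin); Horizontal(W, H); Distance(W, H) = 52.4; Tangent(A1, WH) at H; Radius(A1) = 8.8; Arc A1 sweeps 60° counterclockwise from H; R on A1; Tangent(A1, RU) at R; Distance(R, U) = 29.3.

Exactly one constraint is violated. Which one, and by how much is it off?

Distance(R, U) = 29.3 — off by 8.70.

W = (0.00, 0.00) ✓; W.y = 0.00, H.y = 0.00 ✓; |WH| = 52.40 ✓; ∠(GH, HW) = 90.00° ✓; |GH| = 8.800 ✓; bearing(G→R) − bearing(G→H) = 60.00° ✓; |GR| = 8.800 ✓; ∠(GR, RU) = 90.00° ✓; |RU| = 38.00 ✗.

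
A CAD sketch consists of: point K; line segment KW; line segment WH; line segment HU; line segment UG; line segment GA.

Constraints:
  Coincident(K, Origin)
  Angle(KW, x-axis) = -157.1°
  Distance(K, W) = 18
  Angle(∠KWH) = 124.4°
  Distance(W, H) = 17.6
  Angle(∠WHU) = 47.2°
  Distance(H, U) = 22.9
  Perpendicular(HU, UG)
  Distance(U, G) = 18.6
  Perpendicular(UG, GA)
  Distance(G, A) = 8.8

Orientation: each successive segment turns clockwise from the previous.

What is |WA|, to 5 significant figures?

6.0764

K is at the origin; KW runs at -157.1° with length 18.0, so W = (-16.581, -7.0042). ∠KWH = 124.4° gives WH at 147.30° from the x-axis; with |WH| = 17.6, H = (-31.392, 2.5040). ∠WHU = 47.2° gives HU at 14.500° from the x-axis; with |HU| = 22.9, U = (-9.2213, 8.2377). HU ⟂ UG, so UG runs at -75.500°; with |UG| = 18.6, G = (-4.5643, -9.7698). UG ⟂ GA, so GA runs at -165.50°; with |GA| = 8.8, A = (-13.084, -11.973). Then |WA| = |A − W| = 6.0764.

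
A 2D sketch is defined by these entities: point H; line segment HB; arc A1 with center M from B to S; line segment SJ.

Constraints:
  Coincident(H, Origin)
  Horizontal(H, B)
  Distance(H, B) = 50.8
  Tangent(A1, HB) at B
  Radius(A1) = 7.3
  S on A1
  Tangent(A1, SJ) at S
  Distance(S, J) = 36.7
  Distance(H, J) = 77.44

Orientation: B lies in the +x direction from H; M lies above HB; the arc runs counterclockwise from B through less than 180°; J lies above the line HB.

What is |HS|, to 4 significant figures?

58.25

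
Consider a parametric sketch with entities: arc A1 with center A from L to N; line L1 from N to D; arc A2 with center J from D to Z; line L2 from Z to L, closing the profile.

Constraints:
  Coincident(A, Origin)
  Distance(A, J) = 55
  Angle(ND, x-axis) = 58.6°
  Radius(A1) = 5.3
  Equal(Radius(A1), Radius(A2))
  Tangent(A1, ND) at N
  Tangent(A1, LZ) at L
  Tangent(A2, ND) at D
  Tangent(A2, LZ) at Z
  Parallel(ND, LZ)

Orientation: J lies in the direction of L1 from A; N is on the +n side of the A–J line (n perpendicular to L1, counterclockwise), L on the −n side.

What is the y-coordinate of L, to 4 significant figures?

-2.761

The slot axis is L1's direction at 58.6°, so u = (cos 58.6°, sin 58.6°) = (0.5210, 0.8536) and n = (−sin 58.6°, cos 58.6°) = (-0.8536, 0.5210). A is at the origin and J lies 55.0 along u from A, so J = 55.0·u = (28.66, 46.95). Tangency of A1 to both parallel lines with radius 5.3 puts N and L at A ± 5.3·n: N = (-4.524, 2.761), L = (4.524, -2.761). So L.y = -2.761.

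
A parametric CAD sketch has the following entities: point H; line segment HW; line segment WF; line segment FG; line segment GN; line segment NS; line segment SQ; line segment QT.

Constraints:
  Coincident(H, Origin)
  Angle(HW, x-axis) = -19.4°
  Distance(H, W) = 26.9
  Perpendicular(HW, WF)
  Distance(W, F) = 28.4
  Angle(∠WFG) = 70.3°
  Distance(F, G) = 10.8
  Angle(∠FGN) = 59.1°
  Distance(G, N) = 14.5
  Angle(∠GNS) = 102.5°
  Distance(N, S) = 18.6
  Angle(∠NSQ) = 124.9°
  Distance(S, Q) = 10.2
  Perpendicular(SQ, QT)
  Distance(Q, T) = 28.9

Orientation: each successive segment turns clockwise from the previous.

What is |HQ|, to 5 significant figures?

56.120

H is at the origin; HW runs at -19.4° with length 26.9, so W = (25.373, -8.9351). HW ⟂ WF, so WF runs at -109.40°; with |WF| = 28.4, F = (15.939, -35.723). ∠WFG = 70.3° gives FG at 140.90° from the x-axis; with |FG| = 10.8, G = (7.5580, -28.911). ∠FGN = 59.1° gives GN at 20.000° from the x-axis; with |GN| = 14.5, N = (21.184, -23.952). ∠GNS = 102.5° gives NS at -57.500° from the x-axis; with |NS| = 18.6, S = (31.177, -39.639). ∠NSQ = 124.9° gives SQ at -112.60° from the x-axis; with |SQ| = 10.2, Q = (27.258, -49.056). Then |HQ| = |Q − H| = 56.120.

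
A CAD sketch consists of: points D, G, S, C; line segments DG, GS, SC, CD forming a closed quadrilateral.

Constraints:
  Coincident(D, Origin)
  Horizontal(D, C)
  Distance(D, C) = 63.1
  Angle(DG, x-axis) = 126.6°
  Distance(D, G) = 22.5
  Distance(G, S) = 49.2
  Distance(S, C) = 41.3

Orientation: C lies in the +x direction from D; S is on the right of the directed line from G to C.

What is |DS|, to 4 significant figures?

27.77

D is at the origin; D and C share the same y with |DC| = 63.1 and C in +x, so C = (63.1, 0). DG runs at 126.6° with |DG| = 22.5, so G = (-13.42, 18.06). S is determined by |GS| = 49.2 and |SC| = 41.3 together: it lies at the intersection of circle(G, 49.2) and circle(C, 41.3). With |GC| = 78.62, the foot of the radical line on GC is 43.86 from G and the perpendicular offset is √(49.2² − 43.86²) = 22.30. Taking the right-of-GC solution: S = (24.14, -13.72).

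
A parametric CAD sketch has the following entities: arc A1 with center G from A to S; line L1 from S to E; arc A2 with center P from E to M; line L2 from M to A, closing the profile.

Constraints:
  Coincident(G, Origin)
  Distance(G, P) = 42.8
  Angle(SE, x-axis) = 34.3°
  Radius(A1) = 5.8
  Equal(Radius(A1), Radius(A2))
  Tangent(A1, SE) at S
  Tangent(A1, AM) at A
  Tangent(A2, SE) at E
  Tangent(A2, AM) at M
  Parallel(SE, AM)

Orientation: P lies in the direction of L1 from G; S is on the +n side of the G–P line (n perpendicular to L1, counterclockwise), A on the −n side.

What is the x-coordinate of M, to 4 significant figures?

38.63

The slot axis is L1's direction at 34.3°, so u = (cos 34.3°, sin 34.3°) = (0.8261, 0.5635) and n = (−sin 34.3°, cos 34.3°) = (-0.5635, 0.8261). G is at the origin and P lies 42.8 along u from G, so P = 42.8·u = (35.36, 24.12). Tangency of A1 to both parallel lines with radius 5.8 puts S and A at G ± 5.8·n: S = (-3.268, 4.791), A = (3.268, -4.791). Equal radii place E and M the same way about P: E = P + 5.8·n = (32.09, 28.91), M = P − 5.8·n = (38.63, 19.33). So M.x = 38.63.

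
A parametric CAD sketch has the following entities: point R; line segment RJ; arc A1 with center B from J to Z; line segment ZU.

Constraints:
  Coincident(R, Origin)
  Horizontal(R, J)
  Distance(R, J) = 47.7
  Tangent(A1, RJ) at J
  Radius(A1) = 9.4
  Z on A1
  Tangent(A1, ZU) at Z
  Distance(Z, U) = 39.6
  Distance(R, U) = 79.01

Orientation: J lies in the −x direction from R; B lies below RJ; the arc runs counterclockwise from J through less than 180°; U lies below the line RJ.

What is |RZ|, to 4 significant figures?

57.50

R is at the origin; R and J share the same y with |RJ| = 47.7 and J on the −x side, so J = (-47.70, 0.000). Tangency of A1 to RJ means the radius BJ is perpendicular to RJ, so B = J + (0, -9.4) = (-47.70, -9.400). Since BZ ⟂ ZU (tangency), |BU| = √(9.4² + 39.6²) = 40.70 regardless of where Z sits on A1. So U lies on both circle(R, 79.01) and circle(B, 40.70); the below-RJ intersection is U = (-63.61, -46.86). Z is the foot of the tangent from U: Z = (-56.97, -7.822).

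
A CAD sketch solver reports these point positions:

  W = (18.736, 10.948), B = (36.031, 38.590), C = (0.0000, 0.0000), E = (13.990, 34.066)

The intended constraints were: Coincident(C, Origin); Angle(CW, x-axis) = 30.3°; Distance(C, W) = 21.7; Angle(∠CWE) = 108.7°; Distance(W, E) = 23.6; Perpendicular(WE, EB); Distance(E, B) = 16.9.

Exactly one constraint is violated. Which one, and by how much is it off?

Distance(E, B) = 16.9 — off by 5.60.

C = (0.00, 0.00) ✓; CW at 30.30° ✓; |CW| = 21.70 ✓; ∠CWE = 108.7° ✓; |WE| = 23.60 ✓; ∠(WE, EB) = 90.00° ✓; |EB| = 22.50 ✗.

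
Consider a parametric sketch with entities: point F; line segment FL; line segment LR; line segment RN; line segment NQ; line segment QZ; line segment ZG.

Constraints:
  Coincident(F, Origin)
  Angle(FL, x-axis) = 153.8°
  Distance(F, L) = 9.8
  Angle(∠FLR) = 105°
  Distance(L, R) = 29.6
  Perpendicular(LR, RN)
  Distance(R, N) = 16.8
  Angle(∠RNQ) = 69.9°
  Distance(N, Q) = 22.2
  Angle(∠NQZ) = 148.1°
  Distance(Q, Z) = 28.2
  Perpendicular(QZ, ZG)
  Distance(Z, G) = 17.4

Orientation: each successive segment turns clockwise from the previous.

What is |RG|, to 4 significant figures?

34.13

F is at the origin; FL runs at 153.8° with length 9.8, so L = (-8.793, 4.327). ∠FLR = 105.0° gives LR at 78.80° from the x-axis; with |LR| = 29.6, R = (-3.044, 33.36). LR ⟂ RN, so RN runs at -11.20°; with |RN| = 16.8, N = (13.44, 30.10). ∠RNQ = 69.9° gives NQ at -121.3° from the x-axis; with |NQ| = 22.2, Q = (1.903, 11.13). ∠NQZ = 148.1° gives QZ at -153.2° from the x-axis; with |QZ| = 28.2, Z = (-23.27, -1.584). QZ is perpendicular to ZG, so ZG runs at 116.8°; with |ZG| = 17.4, G = (-31.11, 13.95). Then |RG| = |G − R| = 34.13.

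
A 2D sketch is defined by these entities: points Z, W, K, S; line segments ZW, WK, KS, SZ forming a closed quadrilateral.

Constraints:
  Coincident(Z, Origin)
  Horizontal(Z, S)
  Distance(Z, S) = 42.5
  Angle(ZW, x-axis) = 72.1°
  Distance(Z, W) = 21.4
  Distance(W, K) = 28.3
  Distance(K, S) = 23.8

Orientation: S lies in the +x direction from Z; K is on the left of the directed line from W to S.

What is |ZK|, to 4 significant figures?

41.45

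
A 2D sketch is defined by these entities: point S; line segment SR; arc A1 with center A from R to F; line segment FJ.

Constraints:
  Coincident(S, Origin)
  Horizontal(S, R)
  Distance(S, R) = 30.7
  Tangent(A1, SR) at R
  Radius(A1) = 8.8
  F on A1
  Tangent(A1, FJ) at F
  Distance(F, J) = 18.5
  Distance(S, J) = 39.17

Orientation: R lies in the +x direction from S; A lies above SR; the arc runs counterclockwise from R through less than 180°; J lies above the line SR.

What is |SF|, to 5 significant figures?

40.263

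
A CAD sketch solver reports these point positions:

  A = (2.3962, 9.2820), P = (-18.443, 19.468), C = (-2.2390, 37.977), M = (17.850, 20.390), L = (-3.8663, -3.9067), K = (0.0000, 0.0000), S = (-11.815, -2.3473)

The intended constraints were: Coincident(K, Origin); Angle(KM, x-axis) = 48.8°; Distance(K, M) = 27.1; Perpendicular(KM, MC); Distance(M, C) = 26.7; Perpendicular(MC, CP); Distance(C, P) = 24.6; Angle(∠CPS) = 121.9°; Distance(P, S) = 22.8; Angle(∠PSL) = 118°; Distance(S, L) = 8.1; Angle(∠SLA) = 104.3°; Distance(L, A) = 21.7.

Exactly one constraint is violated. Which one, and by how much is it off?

Distance(L, A) = 21.7 — off by 7.10.

K = (0.00, 0.00) ✓; KM at 48.80° ✓; |KM| = 27.10 ✓; ∠(KM, MC) = 90.00° ✓; |MC| = 26.70 ✓; ∠(MC, CP) = 90.00° ✓; |CP| = 24.60 ✓; ∠CPS = 121.9° ✓; |PS| = 22.80 ✓; ∠PSL = 118.0° ✓; |SL| = 8.100 ✓; ∠SLA = 104.3° ✓; |LA| = 14.60 ✗.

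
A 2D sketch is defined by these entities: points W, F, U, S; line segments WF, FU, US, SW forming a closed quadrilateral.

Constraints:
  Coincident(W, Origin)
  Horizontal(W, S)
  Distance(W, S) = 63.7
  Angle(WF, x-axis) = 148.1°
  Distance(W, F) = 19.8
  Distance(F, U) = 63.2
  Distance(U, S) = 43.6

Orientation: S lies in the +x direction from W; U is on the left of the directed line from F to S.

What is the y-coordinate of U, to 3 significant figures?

37.0

W is at the origin; W and S share the same y with |WS| = 63.7 and S in +x, so S = (63.7, 0). WF runs at 148.1° with |WF| = 19.8, so F = (-16.8, 10.5). U is determined by |FU| = 63.2 and |US| = 43.6 together: it lies at the intersection of circle(F, 63.2) and circle(S, 43.6). With |FS| = 81.2, the foot of the radical line on FS is 53.5 from F and the perpendicular offset is √(63.2² − 53.5²) = 33.7. Taking the left-of-FS solution: U = (40.6, 37.0).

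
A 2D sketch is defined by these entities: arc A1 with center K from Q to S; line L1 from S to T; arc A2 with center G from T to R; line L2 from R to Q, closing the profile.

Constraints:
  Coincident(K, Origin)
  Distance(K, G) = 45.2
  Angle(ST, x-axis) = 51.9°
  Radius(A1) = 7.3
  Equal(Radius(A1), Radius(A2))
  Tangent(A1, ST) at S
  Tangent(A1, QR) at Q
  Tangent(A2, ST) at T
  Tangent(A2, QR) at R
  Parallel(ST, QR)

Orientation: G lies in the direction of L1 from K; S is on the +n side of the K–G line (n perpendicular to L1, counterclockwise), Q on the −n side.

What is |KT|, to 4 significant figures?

45.79

Tangency of A1 to both parallel lines with radius 7.3 puts S and Q at K ± 7.3·n: S = (-5.745, 4.504), Q = (5.745, -4.504). Equal radii place T and R the same way about G: T = G + 7.3·n = (22.15, 40.07), R = G − 7.3·n = (33.63, 31.07). Then |KT| = |T − K| = 45.79.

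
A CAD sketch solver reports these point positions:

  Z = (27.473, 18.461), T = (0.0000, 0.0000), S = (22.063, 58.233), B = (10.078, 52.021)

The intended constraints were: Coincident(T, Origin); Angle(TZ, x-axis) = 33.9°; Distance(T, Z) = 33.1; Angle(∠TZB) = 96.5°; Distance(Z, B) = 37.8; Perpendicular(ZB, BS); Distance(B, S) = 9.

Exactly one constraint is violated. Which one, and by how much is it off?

Distance(B, S) = 9 — off by 4.50.

T = (0.00, 0.00) ✓; TZ at 33.90° ✓; |TZ| = 33.10 ✓; ∠TZB = 96.50° ✓; |ZB| = 37.80 ✓; ∠(ZB, BS) = 90.00° ✓; |BS| = 13.50 ✗.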